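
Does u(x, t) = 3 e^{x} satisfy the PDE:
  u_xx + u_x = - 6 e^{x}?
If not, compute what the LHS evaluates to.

Evaluate each term of the left-hand side for u = 3 e^{x}.
Derivatives:
  u_xx = 3 e^{x}
  u_x = 3 e^{x}
Terms:
  u_xx = 3 e^{x}
  u_x = 3 e^{x}
Sum: LHS = 6 e^{x}
Given right-hand side: - 6 e^{x}. Difference LHS − RHS = 12 e^{x} ≠ 0, so u is not a solution.

Answer: No, the LHS evaluates to 6 e^{x}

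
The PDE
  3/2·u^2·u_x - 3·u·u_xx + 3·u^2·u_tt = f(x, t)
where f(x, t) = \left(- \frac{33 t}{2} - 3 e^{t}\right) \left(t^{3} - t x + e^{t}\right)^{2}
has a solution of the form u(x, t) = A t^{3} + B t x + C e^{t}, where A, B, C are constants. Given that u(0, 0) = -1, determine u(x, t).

Substitute the ansatz u = A t^{3} + B t x + C e^{t} into the left-hand side.
Derivatives of the ansatz:
  u_x = B t
  u_xx = 0
  u_tt = 6 A t + C e^{t}
Term by term:
  3/2·u^2·u_x = \frac{3 A^{2} B t^{7}}{2} + 3 A B^{2} t^{5} x + 3 A B C t^{4} e^{t} + \frac{3 B^{3} t^{3} x^{2}}{2} + 3 B^{2} C t^{2} x e^{t} + \frac{3 B C^{2} t e^{2 t}}{2}
  -3·u·u_xx = 0
  3·u^2·u_tt = 18 A^{3} t^{7} + 36 A^{2} B t^{5} x + 3 A^{2} C t^{6} e^{t} + 36 A^{2} C t^{4} e^{t} + 18 A B^{2} t^{3} x^{2} + 6 A B C t^{4} x e^{t} + 36 A B C t^{2} x e^{t} + 6 A C^{2} t^{3} e^{2 t} + 18 A C^{2} t e^{2 t} + 3 B^{2} C t^{2} x^{2} e^{t} + 6 B C^{2} t x e^{2 t} + 3 C^{3} e^{3 t}
So the left-hand side equals
  18 A^{3} t^{7} + \frac{3 A^{2} B t^{7}}{2} + 36 A^{2} B t^{5} x + 3 A^{2} C t^{6} e^{t} + 36 A^{2} C t^{4} e^{t} + 3 A B^{2} t^{5} x + 18 A B^{2} t^{3} x^{2} + 6 A B C t^{4} x e^{t} + 3 A B C t^{4} e^{t} + 36 A B C t^{2} x e^{t} + 6 A C^{2} t^{3} e^{2 t} + 18 A C^{2} t e^{2 t} + \frac{3 B^{3} t^{3} x^{2}}{2} + 3 B^{2} C t^{2} x^{2} e^{t} + 3 B^{2} C t^{2} x e^{t} + 6 B C^{2} t x e^{2 t} + \frac{3 B C^{2} t e^{2 t}}{2} + 3 C^{3} e^{3 t}
This must equal f(x, t) identically; expanded, f = - \frac{33 t^{7}}{2} - 3 t^{6} e^{t} + 33 t^{5} x + 6 t^{4} x e^{t} - 33 t^{4} e^{t} - \frac{33 t^{3} x^{2}}{2} - 6 t^{3} e^{2 t} - 3 t^{2} x^{2} e^{t} + 33 t^{2} x e^{t} + 6 t x e^{2 t} - \frac{33 t e^{2 t}}{2} - 3 e^{3 t}.
Matching coefficients of the independent functions:
  [t^{7}]:  18 A^{3} + \frac{3 A^{2} B}{2} = - \frac{33}{2}
  [t e^{2 t}]:  18 A C^{2} + \frac{3 B C^{2}}{2} = - \frac{33}{2}
  [t^{3} x^{2}]:  18 A B^{2} + \frac{3 B^{3}}{2} = - \frac{33}{2}
  [t^{3} e^{2 t}]:  6 A C^{2} = -6
  [t^{4} e^{t}]:  36 A^{2} C + 3 A B C = -33
  [t^{5} x]:  36 A^{2} B + 3 A B^{2} = 33
  [t^{6} e^{t}]:  3 A^{2} C = -3
  [t x e^{2 t}]:  6 B C^{2} = 6
  [t^{2} x e^{t}]:  36 A B C + 3 B^{2} C = 33
  [t^{2} x^{2} e^{t}]:  3 B^{2} C = -3
  [t^{4} x e^{t}]:  6 A B C = 6
  [e^{3 t}]:  3 C^{3} = -3
Solving: A = -1, B = 1, C = -1.
Check against the point condition:
  u(0, 0) = -1  ⟹  C = -1  ✓
Hence u(x, t) = - t^{3} + t x - e^{t}.

Answer: u(x, t) = - t^{3} + t x - e^{t}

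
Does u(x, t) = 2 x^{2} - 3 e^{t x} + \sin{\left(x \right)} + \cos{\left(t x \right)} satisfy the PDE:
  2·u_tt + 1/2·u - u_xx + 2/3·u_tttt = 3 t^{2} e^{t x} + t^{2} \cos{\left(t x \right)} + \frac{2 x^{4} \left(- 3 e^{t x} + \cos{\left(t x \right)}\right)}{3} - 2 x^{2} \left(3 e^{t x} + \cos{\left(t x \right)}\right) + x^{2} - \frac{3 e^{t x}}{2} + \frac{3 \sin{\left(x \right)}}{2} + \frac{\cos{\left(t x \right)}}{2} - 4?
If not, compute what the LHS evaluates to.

Evaluate each term of the left-hand side for u = 2 x^{2} - 3 e^{t x} + \sin{\left(x \right)} + \cos{\left(t x \right)}.
Derivatives:
  u_tt = - 3 x^{2} e^{t x} - x^{2} \cos{\left(t x \right)}
  u_xx = - 3 t^{2} e^{t x} - t^{2} \cos{\left(t x \right)} - \sin{\left(x \right)} + 4
  u_tttt = - 3 x^{4} e^{t x} + x^{4} \cos{\left(t x \right)}
Terms:
  2·u_tt = - 2 x^{2} \left(3 e^{t x} + \cos{\left(t x \right)}\right)
  1/2·u = x^{2} - \frac{3 e^{t x}}{2} + \frac{\sin{\left(x \right)}}{2} + \frac{\cos{\left(t x \right)}}{2}
  -u_xx = 3 t^{2} e^{t x} + t^{2} \cos{\left(t x \right)} + \sin{\left(x \right)} - 4
  2/3·u_tttt = \frac{2 x^{4} \left(- 3 e^{t x} + \cos{\left(t x \right)}\right)}{3}
Sum: LHS = 3 t^{2} e^{t x} + t^{2} \cos{\left(t x \right)} + \frac{2 x^{4} \left(- 3 e^{t x} + \cos{\left(t x \right)}\right)}{3} - 2 x^{2} \left(3 e^{t x} + \cos{\left(t x \right)}\right) + x^{2} - \frac{3 e^{t x}}{2} + \frac{3 \sin{\left(x \right)}}{2} + \frac{\cos{\left(t x \right)}}{2} - 4
This is exactly the given right-hand side, so u is a solution.

Answer: Yes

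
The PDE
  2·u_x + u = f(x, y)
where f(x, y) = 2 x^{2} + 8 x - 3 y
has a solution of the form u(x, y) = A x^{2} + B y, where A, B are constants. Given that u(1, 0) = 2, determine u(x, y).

Answer: u(x, y) = 2 x^{2} - 3 y

Derivation:
Substitute the ansatz u = A x^{2} + B y into the left-hand side.
Derivatives of the ansatz:
  u_x = 2 A x
Term by term:
  2·u_x = 4 A x
  u = A x^{2} + B y
So the left-hand side equals
  A x^{2} + 4 A x + B y
This must equal f(x, y) = 2 x^{2} + 8 x - 3 y identically.
Matching coefficients of the independent functions:
  [x]:  4 A = 8
  [x^{2}]:  A = 2
  [y]:  B = -3
Solving: A = 2, B = -3.
Check against the point condition:
  u(1, 0) = 2  ⟹  A = 2  ✓
Hence u(x, y) = 2 x^{2} - 3 y.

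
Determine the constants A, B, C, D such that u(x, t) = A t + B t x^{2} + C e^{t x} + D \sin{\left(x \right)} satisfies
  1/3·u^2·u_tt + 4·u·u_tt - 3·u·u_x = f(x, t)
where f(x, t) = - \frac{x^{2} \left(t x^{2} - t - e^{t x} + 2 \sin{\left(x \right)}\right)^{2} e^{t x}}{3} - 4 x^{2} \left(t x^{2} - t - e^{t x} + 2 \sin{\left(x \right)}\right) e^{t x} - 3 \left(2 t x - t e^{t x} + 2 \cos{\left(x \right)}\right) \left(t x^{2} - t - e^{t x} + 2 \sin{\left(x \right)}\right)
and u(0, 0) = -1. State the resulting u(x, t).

Answer: u(x, t) = t x^{2} - t - e^{t x} + 2 \sin{\left(x \right)}

Derivation:
Substitute the ansatz u = A t + B t x^{2} + C e^{t x} + D \sin{\left(x \right)} into the left-hand side.
Derivatives of the ansatz:
  u_tt = C x^{2} e^{t x}
  u_x = 2 B t x + C t e^{t x} + D \cos{\left(x \right)}
Term by term:
  1/3·u^2·u_tt = \frac{A^{2} C t^{2} x^{2} e^{t x}}{3} + \frac{2 A B C t^{2} x^{4} e^{t x}}{3} + \frac{2 A C^{2} t x^{2} e^{2 t x}}{3} + \frac{2 A C D t x^{2} e^{t x} \sin{\left(x \right)}}{3} + \frac{B^{2} C t^{2} x^{6} e^{t x}}{3} + \frac{2 B C^{2} t x^{4} e^{2 t x}}{3} + \frac{2 B C D t x^{4} e^{t x} \sin{\left(x \right)}}{3} + \frac{C^{3} x^{2} e^{3 t x}}{3} + \frac{2 C^{2} D x^{2} e^{2 t x} \sin{\left(x \right)}}{3} + \frac{C D^{2} x^{2} e^{t x} \sin^{2}{\left(x \right)}}{3}
  4·u·u_tt = 4 A C t x^{2} e^{t x} + 4 B C t x^{4} e^{t x} + 4 C^{2} x^{2} e^{2 t x} + 4 C D x^{2} e^{t x} \sin{\left(x \right)}
  -3·u·u_x = - 6 A B t^{2} x - 3 A C t^{2} e^{t x} - 3 A D t \cos{\left(x \right)} - 6 B^{2} t^{2} x^{3} - 3 B C t^{2} x^{2} e^{t x} - 6 B C t x e^{t x} - 3 B D t x^{2} \cos{\left(x \right)} - 6 B D t x \sin{\left(x \right)} - 3 C^{2} t e^{2 t x} - 3 C D t e^{t x} \sin{\left(x \right)} - 3 C D e^{t x} \cos{\left(x \right)} - 3 D^{2} \sin{\left(x \right)} \cos{\left(x \right)}
Sum these and collect like terms in the independent variables.
This must equal f(x, t) identically; expanded, f = - \frac{t^{2} x^{6} e^{t x}}{3} + \frac{2 t^{2} x^{4} e^{t x}}{3} - 6 t^{2} x^{3} + \frac{8 t^{2} x^{2} e^{t x}}{3} + 6 t^{2} x - 3 t^{2} e^{t x} + \frac{2 t x^{4} e^{2 t x}}{3} - \frac{4 t x^{4} e^{t x} \sin{\left(x \right)}}{3} - 4 t x^{4} e^{t x} - \frac{2 t x^{2} e^{2 t x}}{3} + \frac{4 t x^{2} e^{t x} \sin{\left(x \right)}}{3} + 4 t x^{2} e^{t x} - 6 t x^{2} \cos{\left(x \right)} + 6 t x e^{t x} - 12 t x \sin{\left(x \right)} - 3 t e^{2 t x} + 6 t e^{t x} \sin{\left(x \right)} + 6 t \cos{\left(x \right)} - \frac{x^{2} e^{3 t x}}{3} + \frac{4 x^{2} e^{2 t x} \sin{\left(x \right)}}{3} + 4 x^{2} e^{2 t x} - \frac{4 x^{2} e^{t x} \sin^{2}{\left(x \right)}}{3} - 8 x^{2} e^{t x} \sin{\left(x \right)} + 6 e^{t x} \cos{\left(x \right)} - 12 \sin{\left(x \right)} \cos{\left(x \right)}.
Matching coefficients of the independent functions:
(each divided by its leading coefficient; functions giving the same equation are listed together)
  [t e^{2 t x}, x^{2} e^{2 t x}]:  C^{2} - 1 = 0
  [t \cos{\left(x \right)}]:  A D + 2 = 0
  [t^{2} x]:  A B + 1 = 0
  [t^{2} x^{3}]:  B^{2} - 1 = 0
  [t^{2} e^{t x}, t x^{2} e^{t x}]:  A C - 1 = 0
  [x^{2} e^{3 t x}]:  C^{3} + 1 = 0
  [e^{t x} \cos{\left(x \right)}, t e^{t x} \sin{\left(x \right)}, x^{2} e^{t x} \sin{\left(x \right)}]:  C D + 2 = 0
  [\sin{\left(x \right)} \cos{\left(x \right)}]:  D^{2} - 4 = 0
  [t x e^{t x}, t x^{4} e^{t x}]:  B C + 1 = 0
  [t x \sin{\left(x \right)}, t x^{2} \cos{\left(x \right)}]:  B D - 2 = 0
  [t x^{2} e^{2 t x}]:  A C^{2} + 1 = 0
  [t x^{4} e^{2 t x}]:  B C^{2} - 1 = 0
  [t^{2} x^{2} e^{t x}]:  A^{2} C - 9 B C - 8 = 0
  [t^{2} x^{4} e^{t x}]:  A B C - 1 = 0
  [t^{2} x^{6} e^{t x}]:  B^{2} C + 1 = 0
  [x^{2} e^{t x} \sin^{2}{\left(x \right)}]:  C D^{2} + 4 = 0
  [x^{2} e^{2 t x} \sin{\left(x \right)}]:  C^{2} D - 2 = 0
  [t x^{2} e^{t x} \sin{\left(x \right)}]:  A C D - 2 = 0
  [t x^{4} e^{t x} \sin{\left(x \right)}]:  B C D + 2 = 0
Solving: A = -1, B = 1, C = -1, D = 2.
Check against the point condition:
  u(0, 0) = -1  ⟹  C = -1  ✓
Hence u(x, t) = t x^{2} - t - e^{t x} + 2 \sin{\left(x \right)}.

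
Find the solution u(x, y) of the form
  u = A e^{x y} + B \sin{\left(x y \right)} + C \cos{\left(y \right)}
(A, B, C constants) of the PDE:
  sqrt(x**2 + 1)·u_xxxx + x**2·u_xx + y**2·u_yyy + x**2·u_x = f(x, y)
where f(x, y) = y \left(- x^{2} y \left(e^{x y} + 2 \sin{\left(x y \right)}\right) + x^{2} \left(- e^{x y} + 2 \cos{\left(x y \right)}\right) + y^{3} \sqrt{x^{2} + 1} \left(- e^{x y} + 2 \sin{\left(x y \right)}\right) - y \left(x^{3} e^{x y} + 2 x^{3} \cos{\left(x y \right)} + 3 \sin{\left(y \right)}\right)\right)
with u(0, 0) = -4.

Substitute the ansatz u = A e^{x y} + B \sin{\left(x y \right)} + C \cos{\left(y \right)} into the left-hand side.
Derivatives of the ansatz:
  u_xxxx = A y^{4} e^{x y} + B y^{4} \sin{\left(x y \right)}
  u_xx = A y^{2} e^{x y} - B y^{2} \sin{\left(x y \right)}
  u_yyy = A x^{3} e^{x y} - B x^{3} \cos{\left(x y \right)} + C \sin{\left(y \right)}
  u_x = A y e^{x y} + B y \cos{\left(x y \right)}
Term by term:
  sqrt(x**2 + 1)·u_xxxx = A y^{4} \sqrt{x^{2} + 1} e^{x y} + B y^{4} \sqrt{x^{2} + 1} \sin{\left(x y \right)}
  x**2·u_xx = A x^{2} y^{2} e^{x y} - B x^{2} y^{2} \sin{\left(x y \right)}
  y**2·u_yyy = A x^{3} y^{2} e^{x y} - B x^{3} y^{2} \cos{\left(x y \right)} + C y^{2} \sin{\left(y \right)}
  x**2·u_x = A x^{2} y e^{x y} + B x^{2} y \cos{\left(x y \right)}
So the left-hand side equals
  A x^{3} y^{2} e^{x y} + A x^{2} y^{2} e^{x y} + A x^{2} y e^{x y} + A y^{4} \sqrt{x^{2} + 1} e^{x y} - B x^{3} y^{2} \cos{\left(x y \right)} - B x^{2} y^{2} \sin{\left(x y \right)} + B x^{2} y \cos{\left(x y \right)} + B y^{4} \sqrt{x^{2} + 1} \sin{\left(x y \right)} + C y^{2} \sin{\left(y \right)}
This must equal f(x, y) identically; expanded, f = - x^{3} y^{2} e^{x y} - 2 x^{3} y^{2} \cos{\left(x y \right)} - x^{2} y^{2} e^{x y} - 2 x^{2} y^{2} \sin{\left(x y \right)} - x^{2} y e^{x y} + 2 x^{2} y \cos{\left(x y \right)} - y^{4} \sqrt{x^{2} + 1} e^{x y} + 2 y^{4} \sqrt{x^{2} + 1} \sin{\left(x y \right)} - 3 y^{2} \sin{\left(y \right)}.
Matching coefficients of the independent functions:
  [y^{2} \sin{\left(y \right)}]:  C = -3
  [x^{2} y e^{x y}, x^{2} y^{2} e^{x y}, x^{3} y^{2} e^{x y}, y^{4} \sqrt{x^{2} + 1} e^{x y}]:  A = -1
  [x^{2} y \cos{\left(x y \right)}, y^{4} \sqrt{x^{2} + 1} \sin{\left(x y \right)}]:  B = 2
  [x^{2} y^{2} \sin{\left(x y \right)}, x^{3} y^{2} \cos{\left(x y \right)}]:  - B = -2
Solving: A = -1, B = 2, C = -3.
Check against the point condition:
  u(0, 0) = -4  ⟹  A + C = -4  ✓
Hence u(x, y) = - e^{x y} + 2 \sin{\left(x y \right)} - 3 \cos{\left(y \right)}.

Answer: u(x, y) = - e^{x y} + 2 \sin{\left(x y \right)} - 3 \cos{\left(y \right)}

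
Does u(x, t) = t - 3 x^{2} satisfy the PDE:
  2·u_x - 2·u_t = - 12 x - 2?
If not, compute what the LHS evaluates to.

Answer: Yes

Derivation:
Evaluate each term of the left-hand side for u = t - 3 x^{2}.
Derivatives:
  u_x = - 6 x
  u_t = 1
Terms:
  2·u_x = - 12 x
  -2·u_t = -2
Sum: LHS = - 12 x - 2
This is exactly the given right-hand side, so u is a solution.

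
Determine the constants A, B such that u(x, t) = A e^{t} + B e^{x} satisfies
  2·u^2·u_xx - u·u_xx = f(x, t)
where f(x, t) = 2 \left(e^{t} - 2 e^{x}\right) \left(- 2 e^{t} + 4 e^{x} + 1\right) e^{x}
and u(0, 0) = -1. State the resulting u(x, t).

Answer: u(x, t) = e^{t} - 2 e^{x}

Derivation:
Substitute the ansatz u = A e^{t} + B e^{x} into the left-hand side.
Derivatives of the ansatz:
  u_xx = B e^{x}
Term by term:
  2·u^2·u_xx = 2 A^{2} B e^{2 t} e^{x} + 4 A B^{2} e^{t} e^{2 x} + 2 B^{3} e^{3 x}
  -u·u_xx = - A B e^{t} e^{x} - B^{2} e^{2 x}
So the left-hand side equals
  2 A^{2} B e^{2 t} e^{x} + 4 A B^{2} e^{t} e^{2 x} - A B e^{t} e^{x} + 2 B^{3} e^{3 x} - B^{2} e^{2 x}
This must equal f(x, t) identically; expanded, f = - 4 e^{2 t} e^{x} + 16 e^{t} e^{2 x} + 2 e^{t} e^{x} - 16 e^{3 x} - 4 e^{2 x}.
Matching coefficients of the independent functions:
  [e^{t} e^{x}]:  - A B = 2
  [e^{t} e^{2 x}]:  4 A B^{2} = 16
  [e^{2 t} e^{x}]:  2 A^{2} B = -4
  [e^{2 x}]:  - B^{2} = -4
  [e^{3 x}]:  2 B^{3} = -16
Solving: A = 1, B = -2.
Check against the point condition:
  u(0, 0) = -1  ⟹  A + B = -1  ✓
Hence u(x, t) = e^{t} - 2 e^{x}.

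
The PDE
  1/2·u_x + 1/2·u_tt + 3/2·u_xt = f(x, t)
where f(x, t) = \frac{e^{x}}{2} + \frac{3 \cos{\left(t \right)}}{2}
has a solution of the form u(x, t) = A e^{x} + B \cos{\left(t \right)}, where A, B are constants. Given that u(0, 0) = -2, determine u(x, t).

Substitute the ansatz u = A e^{x} + B \cos{\left(t \right)} into the left-hand side.
Derivatives of the ansatz:
  u_x = A e^{x}
  u_tt = - B \cos{\left(t \right)}
  u_xt = 0
Term by term:
  1/2·u_x = \frac{A e^{x}}{2}
  1/2·u_tt = - \frac{B \cos{\left(t \right)}}{2}
  3/2·u_xt = 0
So the left-hand side equals
  \frac{A e^{x}}{2} - \frac{B \cos{\left(t \right)}}{2}
This must equal f(x, t) = \frac{e^{x}}{2} + \frac{3 \cos{\left(t \right)}}{2} identically.
Matching coefficients of the independent functions:
  [e^{x}]:  \frac{A}{2} = \frac{1}{2}
  [\cos{\left(t \right)}]:  - \frac{B}{2} = \frac{3}{2}
Solving: A = 1, B = -3.
Check against the point condition:
  u(0, 0) = -2  ⟹  A + B = -2  ✓
Hence u(x, t) = e^{x} - 3 \cos{\left(t \right)}.

Answer: u(x, t) = e^{x} - 3 \cos{\left(t \right)}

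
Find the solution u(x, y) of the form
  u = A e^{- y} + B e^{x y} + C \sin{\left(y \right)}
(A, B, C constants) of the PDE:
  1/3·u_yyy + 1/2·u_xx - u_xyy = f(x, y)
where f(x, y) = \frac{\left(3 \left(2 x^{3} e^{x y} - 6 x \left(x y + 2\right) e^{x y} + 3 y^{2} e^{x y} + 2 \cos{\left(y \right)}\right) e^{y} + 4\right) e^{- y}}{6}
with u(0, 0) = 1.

Answer: u(x, y) = 3 e^{x y} - 3 \sin{\left(y \right)} - 2 e^{- y}

Derivation:
Substitute the ansatz u = A e^{- y} + B e^{x y} + C \sin{\left(y \right)} into the left-hand side.
Derivatives of the ansatz:
  u_yyy = - A e^{- y} + B x^{3} e^{x y} - C \cos{\left(y \right)}
  u_xx = B y^{2} e^{x y}
  u_xyy = B x^{2} y e^{x y} + 2 B x e^{x y}
Term by term:
  1/3·u_yyy = - \frac{A e^{- y}}{3} + \frac{B x^{3} e^{x y}}{3} - \frac{C \cos{\left(y \right)}}{3}
  1/2·u_xx = \frac{B y^{2} e^{x y}}{2}
  -u_xyy = - B x^{2} y e^{x y} - 2 B x e^{x y}
So the left-hand side equals
  - \frac{A e^{- y}}{3} + \frac{B x^{3} e^{x y}}{3} - B x^{2} y e^{x y} - 2 B x e^{x y} + \frac{B y^{2} e^{x y}}{2} - \frac{C \cos{\left(y \right)}}{3}
This must equal f(x, y) identically; expanded, f = x^{3} e^{x y} - 3 x^{2} y e^{x y} - 6 x e^{x y} + \frac{3 y^{2} e^{x y}}{2} + \cos{\left(y \right)} + \frac{2 e^{- y}}{3}.
Matching coefficients of the independent functions:
  [x e^{x y}]:  - 2 B = -6
  [x^{3} e^{x y}]:  \frac{B}{3} = 1
  [y^{2} e^{x y}]:  \frac{B}{2} = \frac{3}{2}
  [x^{2} y e^{x y}]:  - B = -3
  [e^{- y}]:  - \frac{A}{3} = \frac{2}{3}
  [\cos{\left(y \right)}]:  - \frac{C}{3} = 1
Solving: A = -2, B = 3, C = -3.
Check against the point condition:
  u(0, 0) = 1  ⟹  A + B = 1  ✓
Hence u(x, y) = 3 e^{x y} - 3 \sin{\left(y \right)} - 2 e^{- y}.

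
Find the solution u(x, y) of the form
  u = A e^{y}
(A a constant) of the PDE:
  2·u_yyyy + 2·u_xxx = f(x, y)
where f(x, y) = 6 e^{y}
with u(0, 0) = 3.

Substitute the ansatz u = A e^{y} into the left-hand side.
Derivatives of the ansatz:
  u_yyyy = A e^{y}
  u_xxx = 0
Term by term:
  2·u_yyyy = 2 A e^{y}
  2·u_xxx = 0
So the left-hand side equals
  2 A e^{y}
This must equal f(x, y) = 6 e^{y} identically.
Matching coefficients of the independent functions:
  [e^{y}]:  2 A = 6
Solving: A = 3.
Check against the point condition:
  u(0, 0) = 3  ⟹  A = 3  ✓
Hence u(x, y) = 3 e^{y}.

Answer: u(x, y) = 3 e^{y}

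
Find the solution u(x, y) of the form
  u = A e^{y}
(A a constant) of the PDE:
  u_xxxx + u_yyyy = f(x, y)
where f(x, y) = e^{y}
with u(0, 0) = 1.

Substitute the ansatz u = A e^{y} into the left-hand side.
Derivatives of the ansatz:
  u_xxxx = 0
  u_yyyy = A e^{y}
Term by term:
  u_xxxx = 0
  u_yyyy = A e^{y}
So the left-hand side equals
  A e^{y}
This must equal f(x, y) = e^{y} identically.
Matching coefficients of the independent functions:
  [e^{y}]:  A = 1
Solving: A = 1.
Check against the point condition:
  u(0, 0) = 1  ⟹  A = 1  ✓
Hence u(x, y) = e^{y}.

Answer: u(x, y) = e^{y}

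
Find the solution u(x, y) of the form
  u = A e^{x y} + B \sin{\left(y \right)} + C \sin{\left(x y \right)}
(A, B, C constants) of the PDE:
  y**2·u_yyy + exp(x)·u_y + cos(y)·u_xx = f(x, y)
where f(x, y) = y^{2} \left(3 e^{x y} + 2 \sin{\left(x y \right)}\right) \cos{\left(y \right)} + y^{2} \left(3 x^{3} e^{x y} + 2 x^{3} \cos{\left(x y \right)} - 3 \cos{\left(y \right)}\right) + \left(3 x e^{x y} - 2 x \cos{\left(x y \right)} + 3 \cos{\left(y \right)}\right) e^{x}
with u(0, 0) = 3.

Substitute the ansatz u = A e^{x y} + B \sin{\left(y \right)} + C \sin{\left(x y \right)} into the left-hand side.
Derivatives of the ansatz:
  u_yyy = A x^{3} e^{x y} - B \cos{\left(y \right)} - C x^{3} \cos{\left(x y \right)}
  u_y = A x e^{x y} + B \cos{\left(y \right)} + C x \cos{\left(x y \right)}
  u_xx = A y^{2} e^{x y} - C y^{2} \sin{\left(x y \right)}
Term by term:
  y**2·u_yyy = A x^{3} y^{2} e^{x y} - B y^{2} \cos{\left(y \right)} - C x^{3} y^{2} \cos{\left(x y \right)}
  exp(x)·u_y = A x e^{x} e^{x y} + B e^{x} \cos{\left(y \right)} + C x e^{x} \cos{\left(x y \right)}
  cos(y)·u_xx = A y^{2} e^{x y} \cos{\left(y \right)} - C y^{2} \sin{\left(x y \right)} \cos{\left(y \right)}
So the left-hand side equals
  A x^{3} y^{2} e^{x y} + A x e^{x} e^{x y} + A y^{2} e^{x y} \cos{\left(y \right)} - B y^{2} \cos{\left(y \right)} + B e^{x} \cos{\left(y \right)} - C x^{3} y^{2} \cos{\left(x y \right)} + C x e^{x} \cos{\left(x y \right)} - C y^{2} \sin{\left(x y \right)} \cos{\left(y \right)}
This must equal f(x, y) identically; expanded, f = 3 x^{3} y^{2} e^{x y} + 2 x^{3} y^{2} \cos{\left(x y \right)} + 3 x e^{x} e^{x y} - 2 x e^{x} \cos{\left(x y \right)} + 3 y^{2} e^{x y} \cos{\left(y \right)} + 2 y^{2} \sin{\left(x y \right)} \cos{\left(y \right)} - 3 y^{2} \cos{\left(y \right)} + 3 e^{x} \cos{\left(y \right)}.
Matching coefficients of the independent functions:
  [y^{2} \cos{\left(y \right)}]:  - B = -3
  [e^{x} \cos{\left(y \right)}]:  B = 3
  [x e^{x} e^{x y}, x^{3} y^{2} e^{x y}, y^{2} e^{x y} \cos{\left(y \right)}]:  A = 3
  [x e^{x} \cos{\left(x y \right)}]:  C = -2
  [x^{3} y^{2} \cos{\left(x y \right)}, y^{2} \sin{\left(x y \right)} \cos{\left(y \right)}]:  - C = 2
Solving: A = 3, B = 3, C = -2.
Check against the point condition:
  u(0, 0) = 3  ⟹  A = 3  ✓
Hence u(x, y) = 3 e^{x y} + 3 \sin{\left(y \right)} - 2 \sin{\left(x y \right)}.

Answer: u(x, y) = 3 e^{x y} + 3 \sin{\left(y \right)} - 2 \sin{\left(x y \right)}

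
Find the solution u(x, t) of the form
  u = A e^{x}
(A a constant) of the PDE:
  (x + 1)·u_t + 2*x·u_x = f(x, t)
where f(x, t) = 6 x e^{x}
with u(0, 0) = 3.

Substitute the ansatz u = A e^{x} into the left-hand side.
Derivatives of the ansatz:
  u_t = 0
  u_x = A e^{x}
Term by term:
  (x + 1)·u_t = 0
  2*x·u_x = 2 A x e^{x}
So the left-hand side equals
  2 A x e^{x}
This must equal f(x, t) = 6 x e^{x} identically.
Matching coefficients of the independent functions:
  [x e^{x}]:  2 A = 6
Solving: A = 3.
Check against the point condition:
  u(0, 0) = 3  ⟹  A = 3  ✓
Hence u(x, t) = 3 e^{x}.

Answer: u(x, t) = 3 e^{x}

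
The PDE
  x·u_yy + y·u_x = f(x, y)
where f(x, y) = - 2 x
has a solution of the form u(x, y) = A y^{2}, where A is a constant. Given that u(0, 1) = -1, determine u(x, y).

Substitute the ansatz u = A y^{2} into the left-hand side.
Derivatives of the ansatz:
  u_yy = 2 A
  u_x = 0
Term by term:
  x·u_yy = 2 A x
  y·u_x = 0
So the left-hand side equals
  2 A x
This must equal f(x, y) = - 2 x identically.
Matching coefficients of the independent functions:
  [x]:  2 A = -2
Solving: A = -1.
Check against the point condition:
  u(0, 1) = -1  ⟹  A = -1  ✓
Hence u(x, y) = - y^{2}.

Answer: u(x, y) = - y^{2}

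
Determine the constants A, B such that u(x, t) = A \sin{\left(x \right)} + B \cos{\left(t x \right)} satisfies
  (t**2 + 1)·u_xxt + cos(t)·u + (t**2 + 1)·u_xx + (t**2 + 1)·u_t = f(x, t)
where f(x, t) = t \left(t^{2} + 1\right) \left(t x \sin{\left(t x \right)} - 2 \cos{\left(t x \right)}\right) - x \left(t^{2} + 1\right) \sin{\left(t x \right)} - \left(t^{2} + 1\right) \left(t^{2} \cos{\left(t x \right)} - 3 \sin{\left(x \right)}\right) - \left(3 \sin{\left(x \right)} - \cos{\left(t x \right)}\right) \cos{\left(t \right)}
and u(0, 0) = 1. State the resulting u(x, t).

Substitute the ansatz u = A \sin{\left(x \right)} + B \cos{\left(t x \right)} into the left-hand side.
Derivatives of the ansatz:
  u_xxt = B t^{2} x \sin{\left(t x \right)} - 2 B t \cos{\left(t x \right)}
  u_xx = - A \sin{\left(x \right)} - B t^{2} \cos{\left(t x \right)}
  u_t = - B x \sin{\left(t x \right)}
Term by term:
  (t**2 + 1)·u_xxt = B t^{4} x \sin{\left(t x \right)} - 2 B t^{3} \cos{\left(t x \right)} + B t^{2} x \sin{\left(t x \right)} - 2 B t \cos{\left(t x \right)}
  cos(t)·u = A \sin{\left(x \right)} \cos{\left(t \right)} + B \cos{\left(t \right)} \cos{\left(t x \right)}
  (t**2 + 1)·u_xx = - A t^{2} \sin{\left(x \right)} - A \sin{\left(x \right)} - B t^{4} \cos{\left(t x \right)} - B t^{2} \cos{\left(t x \right)}
  (t**2 + 1)·u_t = - B t^{2} x \sin{\left(t x \right)} - B x \sin{\left(t x \right)}
So the left-hand side equals
  - A t^{2} \sin{\left(x \right)} + A \sin{\left(x \right)} \cos{\left(t \right)} - A \sin{\left(x \right)} + B t^{4} x \sin{\left(t x \right)} - B t^{4} \cos{\left(t x \right)} - 2 B t^{3} \cos{\left(t x \right)} - B t^{2} \cos{\left(t x \right)} - 2 B t \cos{\left(t x \right)} - B x \sin{\left(t x \right)} + B \cos{\left(t \right)} \cos{\left(t x \right)}
This must equal f(x, t) identically; expanded, f = t^{4} x \sin{\left(t x \right)} - t^{4} \cos{\left(t x \right)} - 2 t^{3} \cos{\left(t x \right)} + 3 t^{2} \sin{\left(x \right)} - t^{2} \cos{\left(t x \right)} - 2 t \cos{\left(t x \right)} - x \sin{\left(t x \right)} - 3 \sin{\left(x \right)} \cos{\left(t \right)} + 3 \sin{\left(x \right)} + \cos{\left(t \right)} \cos{\left(t x \right)}.
Matching coefficients of the independent functions:
  [t \cos{\left(t x \right)}, t^{3} \cos{\left(t x \right)}]:  - 2 B = -2
  [t^{2} \sin{\left(x \right)}, \sin{\left(x \right)}]:  - A = 3
  [t^{2} \cos{\left(t x \right)}, t^{4} \cos{\left(t x \right)}, x \sin{\left(t x \right)}]:  - B = -1
  [\sin{\left(x \right)} \cos{\left(t \right)}]:  A = -3
  [\cos{\left(t \right)} \cos{\left(t x \right)}, t^{4} x \sin{\left(t x \right)}]:  B = 1
Solving: A = -3, B = 1.
Check against the point condition:
  u(0, 0) = 1  ⟹  B = 1  ✓
Hence u(x, t) = - 3 \sin{\left(x \right)} + \cos{\left(t x \right)}.

Answer: u(x, t) = - 3 \sin{\left(x \right)} + \cos{\left(t x \right)}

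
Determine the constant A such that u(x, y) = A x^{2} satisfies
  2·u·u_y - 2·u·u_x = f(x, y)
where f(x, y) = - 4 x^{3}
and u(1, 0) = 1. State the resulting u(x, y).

Substitute the ansatz u = A x^{2} into the left-hand side.
Derivatives of the ansatz:
  u_y = 0
  u_x = 2 A x
Term by term:
  2·u·u_y = 0
  -2·u·u_x = - 4 A^{2} x^{3}
So the left-hand side equals
  - 4 A^{2} x^{3}
This must equal f(x, y) = - 4 x^{3} identically.
Matching coefficients of the independent functions:
  [x^{3}]:  - 4 A^{2} = -4
These equations allow (A) = (-1) or (1).
Impose the point condition(s):
  u(1, 0) = 1  ⟹  A = 1
Only A = 1 satisfies everything.
Hence u(x, y) = x^{2}.

Answer: u(x, y) = x^{2}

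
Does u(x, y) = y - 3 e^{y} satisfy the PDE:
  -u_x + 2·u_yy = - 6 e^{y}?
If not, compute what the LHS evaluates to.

Evaluate each term of the left-hand side for u = y - 3 e^{y}.
Derivatives:
  u_x = 0
  u_yy = - 3 e^{y}
Terms:
  -u_x = 0
  2·u_yy = - 6 e^{y}
Sum: LHS = - 6 e^{y}
This is exactly the given right-hand side, so u is a solution.

Answer: Yes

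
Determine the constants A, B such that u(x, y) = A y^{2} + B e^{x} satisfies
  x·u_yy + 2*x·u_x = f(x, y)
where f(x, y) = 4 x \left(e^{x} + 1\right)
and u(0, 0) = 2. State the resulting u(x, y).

Answer: u(x, y) = 2 y^{2} + 2 e^{x}

Derivation:
Substitute the ansatz u = A y^{2} + B e^{x} into the left-hand side.
Derivatives of the ansatz:
  u_yy = 2 A
  u_x = B e^{x}
Term by term:
  x·u_yy = 2 A x
  2*x·u_x = 2 B x e^{x}
So the left-hand side equals
  2 A x + 2 B x e^{x}
This must equal f(x, y) = 4 x \left(e^{x} + 1\right) identically.
Matching coefficients of the independent functions:
  [x]:  2 A = 4
  [x e^{x}]:  2 B = 4
Solving: A = 2, B = 2.
Check against the point condition:
  u(0, 0) = 2  ⟹  B = 2  ✓
Hence u(x, y) = 2 y^{2} + 2 e^{x}.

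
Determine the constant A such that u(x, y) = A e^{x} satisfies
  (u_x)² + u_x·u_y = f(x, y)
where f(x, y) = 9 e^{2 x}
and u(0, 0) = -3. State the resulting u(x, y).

Substitute the ansatz u = A e^{x} into the left-hand side.
Derivatives of the ansatz:
  u_x = A e^{x}
  u_y = 0
Term by term:
  (u_x)² = A^{2} e^{2 x}
  u_x·u_y = 0
So the left-hand side equals
  A^{2} e^{2 x}
This must equal f(x, y) = 9 e^{2 x} identically.
Matching coefficients of the independent functions:
  [e^{2 x}]:  A^{2} = 9
These equations allow (A) = (-3) or (3).
Impose the point condition(s):
  u(0, 0) = -3  ⟹  A = -3
Only A = -3 satisfies everything.
Hence u(x, y) = - 3 e^{x}.

Answer: u(x, y) = - 3 e^{x}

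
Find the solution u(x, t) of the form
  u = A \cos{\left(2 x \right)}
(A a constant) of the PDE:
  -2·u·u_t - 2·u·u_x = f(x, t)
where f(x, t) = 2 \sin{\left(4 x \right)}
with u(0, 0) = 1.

Substitute the ansatz u = A \cos{\left(2 x \right)} into the left-hand side.
Derivatives of the ansatz:
  u_t = 0
  u_x = - 2 A \sin{\left(2 x \right)}
Term by term:
  -2·u·u_t = 0
  -2·u·u_x = 4 A^{2} \sin{\left(2 x \right)} \cos{\left(2 x \right)}
So the left-hand side equals
  4 A^{2} \sin{\left(2 x \right)} \cos{\left(2 x \right)}
This must equal f(x, t) identically; expanded, f = 4 \sin{\left(2 x \right)} \cos{\left(2 x \right)}.
Matching coefficients of the independent functions:
  [\sin{\left(2 x \right)} \cos{\left(2 x \right)}]:  4 A^{2} = 4
These equations allow (A) = (-1) or (1).
Impose the point condition(s):
  u(0, 0) = 1  ⟹  A = 1
Only A = 1 satisfies everything.
Hence u(x, t) = \cos{\left(2 x \right)}.

Answer: u(x, t) = \cos{\left(2 x \right)}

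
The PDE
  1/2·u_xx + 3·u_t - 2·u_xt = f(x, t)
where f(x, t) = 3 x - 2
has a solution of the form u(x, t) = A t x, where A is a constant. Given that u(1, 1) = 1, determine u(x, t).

Substitute the ansatz u = A t x into the left-hand side.
Derivatives of the ansatz:
  u_xx = 0
  u_t = A x
  u_xt = A
Term by term:
  1/2·u_xx = 0
  3·u_t = 3 A x
  -2·u_xt = - 2 A
So the left-hand side equals
  3 A x - 2 A
This must equal f(x, t) = 3 x - 2 identically.
Matching coefficients of the independent functions:
  [constant term]:  - 2 A = -2
  [x]:  3 A = 3
Solving: A = 1.
Check against the point condition:
  u(1, 1) = 1  ⟹  A = 1  ✓
Hence u(x, t) = t x.

Answer: u(x, t) = t x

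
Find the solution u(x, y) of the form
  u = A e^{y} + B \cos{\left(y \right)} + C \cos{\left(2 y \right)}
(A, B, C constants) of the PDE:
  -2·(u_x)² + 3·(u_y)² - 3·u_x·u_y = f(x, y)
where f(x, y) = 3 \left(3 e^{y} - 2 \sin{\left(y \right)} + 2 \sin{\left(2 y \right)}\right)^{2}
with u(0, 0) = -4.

Substitute the ansatz u = A e^{y} + B \cos{\left(y \right)} + C \cos{\left(2 y \right)} into the left-hand side.
Derivatives of the ansatz:
  u_x = 0
  u_y = A e^{y} - B \sin{\left(y \right)} - 2 C \sin{\left(2 y \right)}
Term by term:
  -2·(u_x)² = 0
  3·(u_y)² = 3 A^{2} e^{2 y} - 6 A B e^{y} \sin{\left(y \right)} - 12 A C e^{y} \sin{\left(2 y \right)} + 3 B^{2} \sin^{2}{\left(y \right)} + 12 B C \sin{\left(y \right)} \sin{\left(2 y \right)} + 12 C^{2} \sin^{2}{\left(2 y \right)}
  -3·u_x·u_y = 0
So the left-hand side equals
  3 A^{2} e^{2 y} - 6 A B e^{y} \sin{\left(y \right)} - 12 A C e^{y} \sin{\left(2 y \right)} + 3 B^{2} \sin^{2}{\left(y \right)} + 12 B C \sin{\left(y \right)} \sin{\left(2 y \right)} + 12 C^{2} \sin^{2}{\left(2 y \right)}
This must equal f(x, y) identically; expanded, f = 27 e^{2 y} - 36 e^{y} \sin{\left(y \right)} + 36 e^{y} \sin{\left(2 y \right)} + 12 \sin^{2}{\left(y \right)} - 24 \sin{\left(y \right)} \sin{\left(2 y \right)} + 12 \sin^{2}{\left(2 y \right)}.
Matching coefficients of the independent functions:
  [e^{y} \sin{\left(y \right)}]:  - 6 A B = -36
  [e^{y} \sin{\left(2 y \right)}]:  - 12 A C = 36
  [\sin{\left(y \right)} \sin{\left(2 y \right)}]:  12 B C = -24
  [e^{2 y}]:  3 A^{2} = 27
  [\sin^{2}{\left(y \right)}]:  3 B^{2} = 12
  [\sin^{2}{\left(2 y \right)}]:  12 C^{2} = 12
These equations allow (A, B, C) = (-3, -2, 1) or (3, 2, -1).
Impose the point condition(s):
  u(0, 0) = -4  ⟹  A + B + C = -4
Only A = -3, B = -2, C = 1 satisfies everything.
Hence u(x, y) = - 3 e^{y} - 2 \cos{\left(y \right)} + \cos{\left(2 y \right)}.

Answer: u(x, y) = - 3 e^{y} - 2 \cos{\left(y \right)} + \cos{\left(2 y \right)}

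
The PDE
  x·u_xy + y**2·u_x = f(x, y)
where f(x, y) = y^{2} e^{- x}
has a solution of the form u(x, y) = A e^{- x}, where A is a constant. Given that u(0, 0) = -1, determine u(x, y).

Substitute the ansatz u = A e^{- x} into the left-hand side.
Derivatives of the ansatz:
  u_xy = 0
  u_x = - A e^{- x}
Term by term:
  x·u_xy = 0
  y**2·u_x = - A y^{2} e^{- x}
So the left-hand side equals
  - A y^{2} e^{- x}
This must equal f(x, y) = y^{2} e^{- x} identically.
Matching coefficients of the independent functions:
  [y^{2} e^{- x}]:  - A = 1
Solving: A = -1.
Check against the point condition:
  u(0, 0) = -1  ⟹  A = -1  ✓
Hence u(x, y) = - e^{- x}.

Answer: u(x, y) = - e^{- x}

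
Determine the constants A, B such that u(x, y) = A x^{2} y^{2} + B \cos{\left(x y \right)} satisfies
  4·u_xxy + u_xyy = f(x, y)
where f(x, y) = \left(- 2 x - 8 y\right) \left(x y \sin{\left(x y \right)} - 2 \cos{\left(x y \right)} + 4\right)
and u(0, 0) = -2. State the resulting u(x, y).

Substitute the ansatz u = A x^{2} y^{2} + B \cos{\left(x y \right)} into the left-hand side.
Derivatives of the ansatz:
  u_xxy = 4 A y + B x y^{2} \sin{\left(x y \right)} - 2 B y \cos{\left(x y \right)}
  u_xyy = 4 A x + B x^{2} y \sin{\left(x y \right)} - 2 B x \cos{\left(x y \right)}
Term by term:
  4·u_xxy = 16 A y + 4 B x y^{2} \sin{\left(x y \right)} - 8 B y \cos{\left(x y \right)}
  u_xyy = 4 A x + B x^{2} y \sin{\left(x y \right)} - 2 B x \cos{\left(x y \right)}
So the left-hand side equals
  4 A x + 16 A y + B x^{2} y \sin{\left(x y \right)} + 4 B x y^{2} \sin{\left(x y \right)} - 2 B x \cos{\left(x y \right)} - 8 B y \cos{\left(x y \right)}
This must equal f(x, y) identically; expanded, f = - 2 x^{2} y \sin{\left(x y \right)} - 8 x y^{2} \sin{\left(x y \right)} + 4 x \cos{\left(x y \right)} - 8 x + 16 y \cos{\left(x y \right)} - 32 y.
Matching coefficients of the independent functions:
  [x]:  4 A = -8
  [y]:  16 A = -32
  [x \cos{\left(x y \right)}]:  - 2 B = 4
  [y \cos{\left(x y \right)}]:  - 8 B = 16
  [x y^{2} \sin{\left(x y \right)}]:  4 B = -8
  [x^{2} y \sin{\left(x y \right)}]:  B = -2
Solving: A = -2, B = -2.
Check against the point condition:
  u(0, 0) = -2  ⟹  B = -2  ✓
Hence u(x, y) = - 2 x^{2} y^{2} - 2 \cos{\left(x y \right)}.

Answer: u(x, y) = - 2 x^{2} y^{2} - 2 \cos{\left(x y \right)}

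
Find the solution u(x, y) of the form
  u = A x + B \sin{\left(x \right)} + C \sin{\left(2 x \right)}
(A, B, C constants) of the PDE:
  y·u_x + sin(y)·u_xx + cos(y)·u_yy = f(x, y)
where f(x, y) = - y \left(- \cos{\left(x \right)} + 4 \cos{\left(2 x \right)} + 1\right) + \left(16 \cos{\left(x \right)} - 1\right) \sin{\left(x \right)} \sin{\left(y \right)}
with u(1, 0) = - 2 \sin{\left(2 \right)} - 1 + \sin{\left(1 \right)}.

Substitute the ansatz u = A x + B \sin{\left(x \right)} + C \sin{\left(2 x \right)} into the left-hand side.
Derivatives of the ansatz:
  u_x = A + B \cos{\left(x \right)} + 2 C \cos{\left(2 x \right)}
  u_xx = - B \sin{\left(x \right)} - 4 C \sin{\left(2 x \right)}
  u_yy = 0
Term by term:
  y·u_x = A y + B y \cos{\left(x \right)} + 2 C y \cos{\left(2 x \right)}
  sin(y)·u_xx = - B \sin{\left(x \right)} \sin{\left(y \right)} - 4 C \sin{\left(2 x \right)} \sin{\left(y \right)}
  cos(y)·u_yy = 0
So the left-hand side equals
  A y + B y \cos{\left(x \right)} - B \sin{\left(x \right)} \sin{\left(y \right)} + 2 C y \cos{\left(2 x \right)} - 4 C \sin{\left(2 x \right)} \sin{\left(y \right)}
This must equal f(x, y) identically; expanded, f = y \cos{\left(x \right)} - 4 y \cos{\left(2 x \right)} - y - \sin{\left(x \right)} \sin{\left(y \right)} + 8 \sin{\left(2 x \right)} \sin{\left(y \right)}.
Matching coefficients of the independent functions:
  [y]:  A = -1
  [y \cos{\left(x \right)}]:  B = 1
  [y \cos{\left(2 x \right)}]:  2 C = -4
  [\sin{\left(x \right)} \sin{\left(y \right)}]:  - B = -1
  [\sin{\left(2 x \right)} \sin{\left(y \right)}]:  - 4 C = 8
Solving: A = -1, B = 1, C = -2.
Check against the point condition:
  u(1, 0) = - 2 \sin{\left(2 \right)} - 1 + \sin{\left(1 \right)}  ⟹  A + B \sin{\left(1 \right)} + C \sin{\left(2 \right)} = - 2 \sin{\left(2 \right)} - 1 + \sin{\left(1 \right)}  ✓
Hence u(x, y) = - x + \sin{\left(x \right)} - 2 \sin{\left(2 x \right)}.

Answer: u(x, y) = - x + \sin{\left(x \right)} - 2 \sin{\left(2 x \right)}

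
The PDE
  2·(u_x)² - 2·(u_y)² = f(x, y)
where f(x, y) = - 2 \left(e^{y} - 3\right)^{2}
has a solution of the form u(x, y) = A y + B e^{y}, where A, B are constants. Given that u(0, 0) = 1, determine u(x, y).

Substitute the ansatz u = A y + B e^{y} into the left-hand side.
Derivatives of the ansatz:
  u_x = 0
  u_y = A + B e^{y}
Term by term:
  2·(u_x)² = 0
  -2·(u_y)² = - 2 A^{2} - 4 A B e^{y} - 2 B^{2} e^{2 y}
So the left-hand side equals
  - 2 A^{2} - 4 A B e^{y} - 2 B^{2} e^{2 y}
This must equal f(x, y) identically; expanded, f = - 2 e^{2 y} + 12 e^{y} - 18.
Matching coefficients of the independent functions:
  [constant term]:  - 2 A^{2} = -18
  [e^{y}]:  - 4 A B = 12
  [e^{2 y}]:  - 2 B^{2} = -2
These equations allow (A, B) = (-3, 1) or (3, -1).
Impose the point condition(s):
  u(0, 0) = 1  ⟹  B = 1
Only A = -3, B = 1 satisfies everything.
Hence u(x, y) = - 3 y + e^{y}.

Answer: u(x, y) = - 3 y + e^{y}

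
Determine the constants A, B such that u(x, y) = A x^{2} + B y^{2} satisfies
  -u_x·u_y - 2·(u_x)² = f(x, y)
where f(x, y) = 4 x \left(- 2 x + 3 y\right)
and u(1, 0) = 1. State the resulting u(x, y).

Substitute the ansatz u = A x^{2} + B y^{2} into the left-hand side.
Derivatives of the ansatz:
  u_x = 2 A x
  u_y = 2 B y
Term by term:
  -u_x·u_y = - 4 A B x y
  -2·(u_x)² = - 8 A^{2} x^{2}
So the left-hand side equals
  - 8 A^{2} x^{2} - 4 A B x y
This must equal f(x, y) = 4 x \left(- 2 x + 3 y\right) identically.
Matching coefficients of the independent functions:
  [x^{2}]:  - 8 A^{2} = -8
  [x y]:  - 4 A B = 12
These equations allow (A, B) = (-1, 3) or (1, -3).
Impose the point condition(s):
  u(1, 0) = 1  ⟹  A = 1
Only A = 1, B = -3 satisfies everything.
Hence u(x, y) = x^{2} - 3 y^{2}.

Answer: u(x, y) = x^{2} - 3 y^{2}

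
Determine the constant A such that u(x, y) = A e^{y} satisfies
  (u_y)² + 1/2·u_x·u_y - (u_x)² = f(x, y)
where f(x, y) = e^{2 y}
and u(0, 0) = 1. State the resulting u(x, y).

Substitute the ansatz u = A e^{y} into the left-hand side.
Derivatives of the ansatz:
  u_y = A e^{y}
  u_x = 0
Term by term:
  (u_y)² = A^{2} e^{2 y}
  1/2·u_x·u_y = 0
  -(u_x)² = 0
So the left-hand side equals
  A^{2} e^{2 y}
This must equal f(x, y) = e^{2 y} identically.
Matching coefficients of the independent functions:
  [e^{2 y}]:  A^{2} = 1
These equations allow (A) = (-1) or (1).
Impose the point condition(s):
  u(0, 0) = 1  ⟹  A = 1
Only A = 1 satisfies everything.
Hence u(x, y) = e^{y}.

Answer: u(x, y) = e^{y}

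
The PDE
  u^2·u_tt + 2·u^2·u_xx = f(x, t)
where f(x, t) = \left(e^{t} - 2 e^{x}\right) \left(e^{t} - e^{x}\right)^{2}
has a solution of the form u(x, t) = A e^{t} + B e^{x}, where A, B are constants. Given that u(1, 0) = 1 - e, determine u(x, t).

Substitute the ansatz u = A e^{t} + B e^{x} into the left-hand side.
Derivatives of the ansatz:
  u_tt = A e^{t}
  u_xx = B e^{x}
Term by term:
  u^2·u_tt = A^{3} e^{3 t} + 2 A^{2} B e^{2 t} e^{x} + A B^{2} e^{t} e^{2 x}
  2·u^2·u_xx = 2 A^{2} B e^{2 t} e^{x} + 4 A B^{2} e^{t} e^{2 x} + 2 B^{3} e^{3 x}
So the left-hand side equals
  A^{3} e^{3 t} + 4 A^{2} B e^{2 t} e^{x} + 5 A B^{2} e^{t} e^{2 x} + 2 B^{3} e^{3 x}
This must equal f(x, t) identically; expanded, f = e^{3 t} - 4 e^{2 t} e^{x} + 5 e^{t} e^{2 x} - 2 e^{3 x}.
Matching coefficients of the independent functions:
  [e^{t} e^{2 x}]:  5 A B^{2} = 5
  [e^{2 t} e^{x}]:  4 A^{2} B = -4
  [e^{3 t}]:  A^{3} = 1
  [e^{3 x}]:  2 B^{3} = -2
Solving: A = 1, B = -1.
Check against the point condition:
  u(1, 0) = 1 - e  ⟹  A + e B = 1 - e  ✓
Hence u(x, t) = e^{t} - e^{x}.

Answer: u(x, t) = e^{t} - e^{x}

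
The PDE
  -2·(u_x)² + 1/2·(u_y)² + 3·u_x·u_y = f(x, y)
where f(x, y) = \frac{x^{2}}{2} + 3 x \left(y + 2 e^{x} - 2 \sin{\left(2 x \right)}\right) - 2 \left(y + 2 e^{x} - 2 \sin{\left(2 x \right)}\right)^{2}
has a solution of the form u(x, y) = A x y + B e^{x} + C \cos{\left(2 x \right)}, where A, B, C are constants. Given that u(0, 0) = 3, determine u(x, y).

Substitute the ansatz u = A x y + B e^{x} + C \cos{\left(2 x \right)} into the left-hand side.
Derivatives of the ansatz:
  u_x = A y + B e^{x} - 2 C \sin{\left(2 x \right)}
  u_y = A x
Term by term:
  -2·(u_x)² = - 2 A^{2} y^{2} - 4 A B y e^{x} + 8 A C y \sin{\left(2 x \right)} - 2 B^{2} e^{2 x} + 8 B C e^{x} \sin{\left(2 x \right)} - 8 C^{2} \sin^{2}{\left(2 x \right)}
  1/2·(u_y)² = \frac{A^{2} x^{2}}{2}
  3·u_x·u_y = 3 A^{2} x y + 3 A B x e^{x} - 6 A C x \sin{\left(2 x \right)}
So the left-hand side equals
  \frac{A^{2} x^{2}}{2} + 3 A^{2} x y - 2 A^{2} y^{2} + 3 A B x e^{x} - 4 A B y e^{x} - 6 A C x \sin{\left(2 x \right)} + 8 A C y \sin{\left(2 x \right)} - 2 B^{2} e^{2 x} + 8 B C e^{x} \sin{\left(2 x \right)} - 8 C^{2} \sin^{2}{\left(2 x \right)}
This must equal f(x, y) identically; expanded, f = \frac{x^{2}}{2} + 3 x y + 6 x e^{x} - 6 x \sin{\left(2 x \right)} - 2 y^{2} - 8 y e^{x} + 8 y \sin{\left(2 x \right)} - 8 e^{2 x} + 16 e^{x} \sin{\left(2 x \right)} - 8 \sin^{2}{\left(2 x \right)}.
Matching coefficients of the independent functions:
  [x^{2}]:  \frac{A^{2}}{2} = \frac{1}{2}
  [y^{2}]:  - 2 A^{2} = -2
  [x y]:  3 A^{2} = 3
  [x e^{x}]:  3 A B = 6
  [x \sin{\left(2 x \right)}]:  - 6 A C = -6
  [y e^{x}]:  - 4 A B = -8
  [y \sin{\left(2 x \right)}]:  8 A C = 8
  [e^{x} \sin{\left(2 x \right)}]:  8 B C = 16
  [e^{2 x}]:  - 2 B^{2} = -8
  [\sin^{2}{\left(2 x \right)}]:  - 8 C^{2} = -8
These equations allow (A, B, C) = (-1, -2, -1) or (1, 2, 1).
Impose the point condition(s):
  u(0, 0) = 3  ⟹  B + C = 3
Only A = 1, B = 2, C = 1 satisfies everything.
Hence u(x, y) = x y + 2 e^{x} + \cos{\left(2 x \right)}.

Answer: u(x, y) = x y + 2 e^{x} + \cos{\left(2 x \right)}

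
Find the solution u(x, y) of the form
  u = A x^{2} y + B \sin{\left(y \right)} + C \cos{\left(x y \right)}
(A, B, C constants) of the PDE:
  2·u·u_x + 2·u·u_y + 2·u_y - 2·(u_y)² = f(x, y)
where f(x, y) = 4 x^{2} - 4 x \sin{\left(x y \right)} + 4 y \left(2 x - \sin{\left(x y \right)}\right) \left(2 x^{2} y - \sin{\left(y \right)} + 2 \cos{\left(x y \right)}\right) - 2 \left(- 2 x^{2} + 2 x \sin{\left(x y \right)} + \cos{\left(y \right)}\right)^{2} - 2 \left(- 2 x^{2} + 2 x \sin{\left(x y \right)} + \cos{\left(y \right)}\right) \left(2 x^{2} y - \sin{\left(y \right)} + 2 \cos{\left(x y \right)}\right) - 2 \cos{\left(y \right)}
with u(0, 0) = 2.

Substitute the ansatz u = A x^{2} y + B \sin{\left(y \right)} + C \cos{\left(x y \right)} into the left-hand side.
Derivatives of the ansatz:
  u_x = 2 A x y - C y \sin{\left(x y \right)}
  u_y = A x^{2} + B \cos{\left(y \right)} - C x \sin{\left(x y \right)}
Term by term:
  2·u·u_x = 4 A^{2} x^{3} y^{2} + 4 A B x y \sin{\left(y \right)} - 2 A C x^{2} y^{2} \sin{\left(x y \right)} + 4 A C x y \cos{\left(x y \right)} - 2 B C y \sin{\left(y \right)} \sin{\left(x y \right)} - 2 C^{2} y \sin{\left(x y \right)} \cos{\left(x y \right)}
  2·u·u_y = 2 A^{2} x^{4} y + 2 A B x^{2} y \cos{\left(y \right)} + 2 A B x^{2} \sin{\left(y \right)} - 2 A C x^{3} y \sin{\left(x y \right)} + 2 A C x^{2} \cos{\left(x y \right)} + 2 B^{2} \sin{\left(y \right)} \cos{\left(y \right)} - 2 B C x \sin{\left(y \right)} \sin{\left(x y \right)} + 2 B C \cos{\left(y \right)} \cos{\left(x y \right)} - 2 C^{2} x \sin{\left(x y \right)} \cos{\left(x y \right)}
  2·u_y = 2 A x^{2} + 2 B \cos{\left(y \right)} - 2 C x \sin{\left(x y \right)}
  -2·(u_y)² = - 2 A^{2} x^{4} - 4 A B x^{2} \cos{\left(y \right)} + 4 A C x^{3} \sin{\left(x y \right)} - 2 B^{2} \cos^{2}{\left(y \right)} + 4 B C x \sin{\left(x y \right)} \cos{\left(y \right)} - 2 C^{2} x^{2} \sin^{2}{\left(x y \right)}
So the left-hand side equals
  2 A^{2} x^{4} y - 2 A^{2} x^{4} + 4 A^{2} x^{3} y^{2} + 2 A B x^{2} y \cos{\left(y \right)} + 2 A B x^{2} \sin{\left(y \right)} - 4 A B x^{2} \cos{\left(y \right)} + 4 A B x y \sin{\left(y \right)} - 2 A C x^{3} y \sin{\left(x y \right)} + 4 A C x^{3} \sin{\left(x y \right)} - 2 A C x^{2} y^{2} \sin{\left(x y \right)} + 2 A C x^{2} \cos{\left(x y \right)} + 4 A C x y \cos{\left(x y \right)} + 2 A x^{2} + 2 B^{2} \sin{\left(y \right)} \cos{\left(y \right)} - 2 B^{2} \cos^{2}{\left(y \right)} - 2 B C x \sin{\left(y \right)} \sin{\left(x y \right)} + 4 B C x \sin{\left(x y \right)} \cos{\left(y \right)} - 2 B C y \sin{\left(y \right)} \sin{\left(x y \right)} + 2 B C \cos{\left(y \right)} \cos{\left(x y \right)} + 2 B \cos{\left(y \right)} - 2 C^{2} x^{2} \sin^{2}{\left(x y \right)} - 2 C^{2} x \sin{\left(x y \right)} \cos{\left(x y \right)} - 2 C^{2} y \sin{\left(x y \right)} \cos{\left(x y \right)} - 2 C x \sin{\left(x y \right)}
This must equal f(x, y) identically; expanded, f = 8 x^{4} y - 8 x^{4} + 16 x^{3} y^{2} - 8 x^{3} y \sin{\left(x y \right)} + 16 x^{3} \sin{\left(x y \right)} - 8 x^{2} y^{2} \sin{\left(x y \right)} - 4 x^{2} y \cos{\left(y \right)} - 4 x^{2} \sin{\left(y \right)} - 8 x^{2} \sin^{2}{\left(x y \right)} + 8 x^{2} \cos{\left(y \right)} + 8 x^{2} \cos{\left(x y \right)} + 4 x^{2} - 8 x y \sin{\left(y \right)} + 16 x y \cos{\left(x y \right)} + 4 x \sin{\left(y \right)} \sin{\left(x y \right)} - 8 x \sin{\left(x y \right)} \cos{\left(y \right)} - 8 x \sin{\left(x y \right)} \cos{\left(x y \right)} - 4 x \sin{\left(x y \right)} + 4 y \sin{\left(y \right)} \sin{\left(x y \right)} - 8 y \sin{\left(x y \right)} \cos{\left(x y \right)} + 2 \sin{\left(y \right)} \cos{\left(y \right)} - 2 \cos^{2}{\left(y \right)} - 4 \cos{\left(y \right)} \cos{\left(x y \right)} - 2 \cos{\left(y \right)}.
Matching coefficients of the independent functions:
(each divided by its leading coefficient; functions giving the same equation are listed together)
  [x^{2}]:  A - 2 = 0
  [x^{4}, x^{3} y^{2}, x^{4} y]:  A^{2} - 4 = 0
  [x \sin{\left(x y \right)}]:  C - 2 = 0
  [x^{2} \sin{\left(y \right)}, x^{2} \cos{\left(y \right)}, x y \sin{\left(y \right)}, …]:  A B + 2 = 0
  [x^{2} \sin^{2}{\left(x y \right)}, x \sin{\left(x y \right)} \cos{\left(x y \right)}, y \sin{\left(x y \right)} \cos{\left(x y \right)}]:  C^{2} - 4 = 0
  [x^{2} \cos{\left(x y \right)}, x^{3} \sin{\left(x y \right)}, x y \cos{\left(x y \right)}, …]:  A C - 4 = 0
  [\sin{\left(y \right)} \cos{\left(y \right)}, \cos^{2}{\left(y \right)}]:  B^{2} - 1 = 0
  [\cos{\left(y \right)} \cos{\left(x y \right)}, x \sin{\left(y \right)} \sin{\left(x y \right)}, x \sin{\left(x y \right)} \cos{\left(y \right)}, …]:  B C + 2 = 0
  [\cos{\left(y \right)}]:  B + 1 = 0
Solving: A = 2, B = -1, C = 2.
Check against the point condition:
  u(0, 0) = 2  ⟹  C = 2  ✓
Hence u(x, y) = 2 x^{2} y - \sin{\left(y \right)} + 2 \cos{\left(x y \right)}.

Answer: u(x, y) = 2 x^{2} y - \sin{\left(y \right)} + 2 \cos{\left(x y \right)}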